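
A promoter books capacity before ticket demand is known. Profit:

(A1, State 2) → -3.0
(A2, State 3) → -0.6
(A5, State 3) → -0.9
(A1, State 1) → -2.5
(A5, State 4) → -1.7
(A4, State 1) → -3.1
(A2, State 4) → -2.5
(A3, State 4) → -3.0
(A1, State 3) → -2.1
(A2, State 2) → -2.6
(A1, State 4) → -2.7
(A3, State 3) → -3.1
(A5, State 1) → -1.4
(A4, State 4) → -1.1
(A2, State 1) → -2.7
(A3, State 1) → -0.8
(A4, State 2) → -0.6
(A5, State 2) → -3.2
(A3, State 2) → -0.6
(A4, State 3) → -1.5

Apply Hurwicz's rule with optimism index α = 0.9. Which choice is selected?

A2

A1: 0.9·(-2.1) + 0.1·(-3.0) = -2.19
A2: 0.9·(-0.6) + 0.1·(-2.7) = -0.81
A3: 0.9·(-0.6) + 0.1·(-3.1) = -0.85
A4: 0.9·(-0.6) + 0.1·(-3.1) = -0.85
A5: 0.9·(-0.9) + 0.1·(-3.2) = -1.13
Highest Hurwicz score = -0.81 → A2.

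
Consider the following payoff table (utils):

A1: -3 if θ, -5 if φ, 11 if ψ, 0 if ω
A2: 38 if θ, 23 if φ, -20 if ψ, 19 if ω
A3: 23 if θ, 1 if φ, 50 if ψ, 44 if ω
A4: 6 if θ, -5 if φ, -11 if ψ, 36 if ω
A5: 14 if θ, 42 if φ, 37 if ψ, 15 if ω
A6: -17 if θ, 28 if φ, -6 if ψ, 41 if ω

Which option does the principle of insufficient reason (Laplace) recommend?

Row averages: A1=0.75, A2=15, A3=29.5, A4=6.5, A5=27, A6=11.5
Highest average = 29.5 → A3.

A3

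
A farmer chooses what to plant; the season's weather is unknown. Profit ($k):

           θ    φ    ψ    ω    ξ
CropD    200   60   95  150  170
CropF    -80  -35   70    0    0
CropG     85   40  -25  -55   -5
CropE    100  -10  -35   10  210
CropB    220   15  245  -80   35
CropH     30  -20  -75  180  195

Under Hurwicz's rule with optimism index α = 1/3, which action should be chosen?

CropD: 1/3·200 + 2/3·60 = 320/3
CropF: 1/3·70 + 2/3·(-80) = -30
CropG: 1/3·85 + 2/3·(-55) = -25/3
CropE: 1/3·210 + 2/3·(-35) = 140/3
CropB: 1/3·245 + 2/3·(-80) = 85/3
CropH: 1/3·195 + 2/3·(-75) = 15
Highest Hurwicz score = 320/3 → CropD.

CropD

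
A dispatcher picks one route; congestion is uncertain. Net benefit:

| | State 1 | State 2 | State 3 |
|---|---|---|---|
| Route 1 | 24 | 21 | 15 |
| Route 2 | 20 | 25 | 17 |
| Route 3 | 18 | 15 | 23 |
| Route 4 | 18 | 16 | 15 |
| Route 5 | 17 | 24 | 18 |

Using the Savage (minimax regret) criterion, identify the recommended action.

Route 2

Column bests: State 1=24, State 2=25, State 3=23.
Route 1 regrets: 0, 4, 8 → max 8
Route 2 regrets: 4, 0, 6 → max 6
Route 3 regrets: 6, 10, 0 → max 10
Route 4 regrets: 6, 9, 8 → max 9
Route 5 regrets: 7, 1, 5 → max 7
Smallest max regret = 6 → Route 2.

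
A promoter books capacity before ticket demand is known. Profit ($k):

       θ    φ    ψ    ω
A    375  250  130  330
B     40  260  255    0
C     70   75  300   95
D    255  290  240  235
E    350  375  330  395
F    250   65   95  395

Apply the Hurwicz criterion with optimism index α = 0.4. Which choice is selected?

A: 0.4·375 + 0.6·130 = 228
B: 0.4·260 + 0.6·0 = 104
C: 0.4·300 + 0.6·70 = 162
D: 0.4·290 + 0.6·235 = 257
E: 0.4·395 + 0.6·330 = 356
F: 0.4·395 + 0.6·65 = 197
Highest Hurwicz score = 356 → E.

E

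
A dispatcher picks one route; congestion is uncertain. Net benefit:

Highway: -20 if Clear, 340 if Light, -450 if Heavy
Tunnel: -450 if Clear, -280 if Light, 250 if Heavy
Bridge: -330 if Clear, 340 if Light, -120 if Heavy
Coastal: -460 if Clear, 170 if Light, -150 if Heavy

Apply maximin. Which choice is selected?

Bridge

Row minima: Highway=-450, Tunnel=-450, Bridge=-330, Coastal=-460
Best worst-case = -330 → Bridge.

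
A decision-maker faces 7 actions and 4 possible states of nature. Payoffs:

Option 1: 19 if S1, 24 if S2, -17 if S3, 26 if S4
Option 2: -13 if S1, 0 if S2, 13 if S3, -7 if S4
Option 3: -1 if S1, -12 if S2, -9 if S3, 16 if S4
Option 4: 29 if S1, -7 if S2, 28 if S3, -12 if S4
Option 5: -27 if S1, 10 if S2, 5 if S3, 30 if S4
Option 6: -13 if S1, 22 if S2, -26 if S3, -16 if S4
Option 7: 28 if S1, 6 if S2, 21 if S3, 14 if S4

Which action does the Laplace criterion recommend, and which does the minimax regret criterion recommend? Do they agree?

laplace → Option 7; minimax regret → Option 7 (agree)

Row averages: Option 1=13, Option 2=-1.75, Option 3=-1.5, Option 4=9.5, Option 5=4.5, Option 6=-8.25, Option 7=17.25
Highest average = 17.25 → Option 7.
Column bests: S1=29, S2=24, S3=28, S4=30.
Option 1 regrets: 10, 0, 45, 4 → max 45
Option 2 regrets: 42, 24, 15, 37 → max 42
Option 3 regrets: 30, 36, 37, 14 → max 37
Option 4 regrets: 0, 31, 0, 42 → max 42
Option 5 regrets: 56, 14, 23, 0 → max 56
Option 6 regrets: 42, 2, 54, 46 → max 54
Option 7 regrets: 1, 18, 7, 16 → max 18
Smallest max regret = 18 → Option 7.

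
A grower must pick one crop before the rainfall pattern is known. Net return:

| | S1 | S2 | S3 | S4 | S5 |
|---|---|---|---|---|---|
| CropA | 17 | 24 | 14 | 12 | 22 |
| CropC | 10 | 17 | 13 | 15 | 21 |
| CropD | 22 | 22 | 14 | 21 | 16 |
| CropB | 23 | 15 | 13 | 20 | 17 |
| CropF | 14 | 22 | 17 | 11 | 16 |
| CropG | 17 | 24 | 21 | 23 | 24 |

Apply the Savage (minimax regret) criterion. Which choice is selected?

CropG

Column bests: S1=23, S2=24, S3=21, S4=23, S5=24.
CropA regrets: 6, 0, 7, 11, 2 → max 11
CropC regrets: 13, 7, 8, 8, 3 → max 13
CropD regrets: 1, 2, 7, 2, 8 → max 8
CropB regrets: 0, 9, 8, 3, 7 → max 9
CropF regrets: 9, 2, 4, 12, 8 → max 12
CropG regrets: 6, 0, 0, 0, 0 → max 6
Smallest max regret = 6 → CropG.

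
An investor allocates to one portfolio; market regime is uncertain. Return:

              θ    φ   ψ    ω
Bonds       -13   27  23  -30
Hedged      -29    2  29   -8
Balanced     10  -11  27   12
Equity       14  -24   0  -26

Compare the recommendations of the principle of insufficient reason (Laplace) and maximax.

Row averages: Bonds=1.75, Hedged=-1.5, Balanced=9.5, Equity=-9
Highest average = 9.5 → Balanced.
Row maxima: Bonds=27, Hedged=29, Balanced=27, Equity=14
Best best-case = 29 → Hedged.

laplace → Balanced; maximax → Hedged (disagree)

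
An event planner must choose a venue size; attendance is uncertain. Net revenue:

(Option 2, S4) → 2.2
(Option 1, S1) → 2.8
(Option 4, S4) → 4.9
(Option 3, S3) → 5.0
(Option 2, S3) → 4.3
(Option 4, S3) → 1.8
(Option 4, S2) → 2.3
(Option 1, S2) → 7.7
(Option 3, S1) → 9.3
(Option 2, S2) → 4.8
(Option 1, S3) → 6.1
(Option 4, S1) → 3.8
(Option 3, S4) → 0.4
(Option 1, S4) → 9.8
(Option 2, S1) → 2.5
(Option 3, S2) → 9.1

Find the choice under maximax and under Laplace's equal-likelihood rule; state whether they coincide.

Row maxima: Option 1=9.8, Option 2=4.8, Option 3=9.3, Option 4=4.9
Best best-case = 9.8 → Option 1.
Row averages: Option 1=6.6, Option 2=3.45, Option 3=5.95, Option 4=3.2
Highest average = 6.6 → Option 1.

maximax → Option 1; laplace → Option 1 (agree)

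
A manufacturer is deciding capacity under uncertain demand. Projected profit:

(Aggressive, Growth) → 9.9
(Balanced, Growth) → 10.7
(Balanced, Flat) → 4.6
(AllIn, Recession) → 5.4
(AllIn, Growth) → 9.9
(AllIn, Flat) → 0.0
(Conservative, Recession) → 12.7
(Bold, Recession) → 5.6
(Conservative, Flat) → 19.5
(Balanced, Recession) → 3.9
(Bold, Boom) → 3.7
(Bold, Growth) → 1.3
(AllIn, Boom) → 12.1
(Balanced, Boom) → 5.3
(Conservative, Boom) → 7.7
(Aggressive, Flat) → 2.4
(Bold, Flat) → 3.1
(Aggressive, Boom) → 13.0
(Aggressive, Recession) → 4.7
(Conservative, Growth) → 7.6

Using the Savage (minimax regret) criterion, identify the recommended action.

Column bests: Recession=12.7, Flat=19.5, Growth=10.7, Boom=13.0.
Conservative regrets: 0.0, 0.0, 3.1, 5.3 → max 5.3
Balanced regrets: 8.8, 14.9, 0.0, 7.7 → max 14.9
Aggressive regrets: 8.0, 17.1, 0.8, 0.0 → max 17.1
Bold regrets: 7.1, 16.4, 9.4, 9.3 → max 16.4
AllIn regrets: 7.3, 19.5, 0.8, 0.9 → max 19.5
Smallest max regret = 5.3 → Conservative.

Conservative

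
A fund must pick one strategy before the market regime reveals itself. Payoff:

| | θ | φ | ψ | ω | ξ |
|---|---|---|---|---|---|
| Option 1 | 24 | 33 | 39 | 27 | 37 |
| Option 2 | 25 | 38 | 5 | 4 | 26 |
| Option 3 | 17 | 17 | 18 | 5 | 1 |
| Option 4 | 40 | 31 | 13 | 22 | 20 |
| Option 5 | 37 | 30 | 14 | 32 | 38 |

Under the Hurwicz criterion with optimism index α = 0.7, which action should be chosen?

Option 1

Option 1: 0.7·39 + 0.3·24 = 34.5
Option 2: 0.7·38 + 0.3·4 = 27.8
Option 3: 0.7·18 + 0.3·1 = 12.9
Option 4: 0.7·40 + 0.3·13 = 31.9
Option 5: 0.7·38 + 0.3·14 = 30.8
Highest Hurwicz score = 34.5 → Option 1.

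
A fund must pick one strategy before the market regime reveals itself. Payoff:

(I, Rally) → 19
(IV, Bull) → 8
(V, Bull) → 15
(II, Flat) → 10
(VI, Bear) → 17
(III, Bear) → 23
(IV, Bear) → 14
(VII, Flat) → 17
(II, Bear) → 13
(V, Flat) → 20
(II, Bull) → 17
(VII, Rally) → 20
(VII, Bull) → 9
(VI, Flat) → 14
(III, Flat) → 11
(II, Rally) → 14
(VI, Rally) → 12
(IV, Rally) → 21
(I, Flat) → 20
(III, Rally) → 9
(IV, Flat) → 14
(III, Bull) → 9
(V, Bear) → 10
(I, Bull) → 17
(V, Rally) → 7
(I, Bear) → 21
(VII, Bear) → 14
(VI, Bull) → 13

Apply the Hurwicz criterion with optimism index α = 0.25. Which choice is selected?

I

I: 0.25·21 + 0.75·17 = 18
II: 0.25·17 + 0.75·10 = 11.75
III: 0.25·23 + 0.75·9 = 12.5
IV: 0.25·21 + 0.75·8 = 11.25
V: 0.25·20 + 0.75·7 = 10.25
VI: 0.25·17 + 0.75·12 = 13.25
VII: 0.25·20 + 0.75·9 = 11.75
Highest Hurwicz score = 18 → I.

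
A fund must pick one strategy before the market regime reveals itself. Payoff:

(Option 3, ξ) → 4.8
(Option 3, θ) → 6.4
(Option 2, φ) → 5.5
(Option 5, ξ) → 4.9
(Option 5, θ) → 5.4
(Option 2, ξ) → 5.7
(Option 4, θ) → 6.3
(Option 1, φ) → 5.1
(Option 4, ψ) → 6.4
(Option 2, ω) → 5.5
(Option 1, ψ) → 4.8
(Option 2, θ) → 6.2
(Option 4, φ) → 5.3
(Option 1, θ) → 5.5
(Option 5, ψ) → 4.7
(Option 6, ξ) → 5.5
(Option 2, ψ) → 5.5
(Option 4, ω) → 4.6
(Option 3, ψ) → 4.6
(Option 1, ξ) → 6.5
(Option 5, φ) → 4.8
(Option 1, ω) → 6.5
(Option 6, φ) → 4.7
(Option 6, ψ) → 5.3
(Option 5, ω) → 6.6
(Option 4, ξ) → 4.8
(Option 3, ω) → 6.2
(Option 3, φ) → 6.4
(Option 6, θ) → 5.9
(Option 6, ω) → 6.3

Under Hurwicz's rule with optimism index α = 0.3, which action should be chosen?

Option 2

Option 1: 0.3·6.5 + 0.7·4.8 = 5.31
Option 2: 0.3·6.2 + 0.7·5.5 = 5.71
Option 3: 0.3·6.4 + 0.7·4.6 = 5.14
Option 4: 0.3·6.4 + 0.7·4.6 = 5.14
Option 5: 0.3·6.6 + 0.7·4.7 = 5.27
Option 6: 0.3·6.3 + 0.7·4.7 = 5.18
Highest Hurwicz score = 5.71 → Option 2.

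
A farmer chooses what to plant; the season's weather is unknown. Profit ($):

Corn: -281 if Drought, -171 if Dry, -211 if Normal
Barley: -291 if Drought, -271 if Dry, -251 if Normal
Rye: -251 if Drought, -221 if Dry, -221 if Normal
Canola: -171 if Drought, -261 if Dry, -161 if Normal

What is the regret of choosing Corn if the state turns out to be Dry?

0

Best payoff under Dry is -171.
Regret = -171 − (-171) = 0.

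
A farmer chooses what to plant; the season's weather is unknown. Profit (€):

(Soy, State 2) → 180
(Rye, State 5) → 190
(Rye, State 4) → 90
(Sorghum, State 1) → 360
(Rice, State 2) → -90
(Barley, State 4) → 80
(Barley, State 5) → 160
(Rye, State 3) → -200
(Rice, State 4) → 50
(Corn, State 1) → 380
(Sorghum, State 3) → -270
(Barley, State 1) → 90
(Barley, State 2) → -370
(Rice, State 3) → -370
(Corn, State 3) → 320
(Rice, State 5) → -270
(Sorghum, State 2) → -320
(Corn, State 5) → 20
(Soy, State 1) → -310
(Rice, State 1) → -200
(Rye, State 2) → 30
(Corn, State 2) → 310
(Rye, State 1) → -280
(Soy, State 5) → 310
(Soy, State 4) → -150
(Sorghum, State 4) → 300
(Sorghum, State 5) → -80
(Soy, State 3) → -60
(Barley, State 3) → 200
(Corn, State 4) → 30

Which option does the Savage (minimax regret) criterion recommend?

Column bests: State 1=380, State 2=310, State 3=320, State 4=300, State 5=310.
Barley regrets: 290, 680, 120, 220, 150 → max 680
Corn regrets: 0, 0, 0, 270, 290 → max 290
Rice regrets: 580, 400, 690, 250, 580 → max 690
Soy regrets: 690, 130, 380, 450, 0 → max 690
Rye regrets: 660, 280, 520, 210, 120 → max 660
Sorghum regrets: 20, 630, 590, 0, 390 → max 630
Smallest max regret = 290 → Corn.

Corn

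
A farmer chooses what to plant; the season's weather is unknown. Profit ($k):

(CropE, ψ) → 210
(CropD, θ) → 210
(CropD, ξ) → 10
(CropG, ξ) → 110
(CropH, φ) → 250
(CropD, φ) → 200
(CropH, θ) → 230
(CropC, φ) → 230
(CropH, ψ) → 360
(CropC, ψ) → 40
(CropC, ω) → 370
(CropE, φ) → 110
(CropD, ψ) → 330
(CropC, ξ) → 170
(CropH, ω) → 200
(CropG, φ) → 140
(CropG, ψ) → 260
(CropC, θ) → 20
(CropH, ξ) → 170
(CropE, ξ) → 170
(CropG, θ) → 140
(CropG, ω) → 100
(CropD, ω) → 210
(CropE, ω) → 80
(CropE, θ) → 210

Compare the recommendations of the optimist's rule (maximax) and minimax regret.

maximax → CropC; minimax regret → CropD (disagree)

Row maxima: CropC=370, CropG=260, CropE=210, CropD=330, CropH=360
Best best-case = 370 → CropC.
Column bests: θ=230, φ=250, ψ=360, ω=370, ξ=170.
CropC regrets: 210, 20, 320, 0, 0 → max 320
CropG regrets: 90, 110, 100, 270, 60 → max 270
CropE regrets: 20, 140, 150, 290, 0 → max 290
CropD regrets: 20, 50, 30, 160, 160 → max 160
CropH regrets: 0, 0, 0, 170, 0 → max 170
Smallest max regret = 160 → CropD.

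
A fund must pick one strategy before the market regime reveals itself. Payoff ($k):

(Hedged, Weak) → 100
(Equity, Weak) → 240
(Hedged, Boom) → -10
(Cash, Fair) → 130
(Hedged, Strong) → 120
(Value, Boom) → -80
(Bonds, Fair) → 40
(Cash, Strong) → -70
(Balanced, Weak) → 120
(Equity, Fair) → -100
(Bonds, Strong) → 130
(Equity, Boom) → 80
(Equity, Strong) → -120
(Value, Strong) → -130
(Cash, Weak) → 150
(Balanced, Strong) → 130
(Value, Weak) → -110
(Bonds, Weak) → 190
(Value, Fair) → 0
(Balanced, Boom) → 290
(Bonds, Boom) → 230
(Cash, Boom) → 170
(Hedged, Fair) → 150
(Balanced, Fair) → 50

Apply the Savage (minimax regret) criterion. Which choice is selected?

Column bests: Weak=240, Fair=150, Strong=130, Boom=290.
Cash regrets: 90, 20, 200, 120 → max 200
Hedged regrets: 140, 0, 10, 300 → max 300
Value regrets: 350, 150, 260, 370 → max 370
Equity regrets: 0, 250, 250, 210 → max 250
Balanced regrets: 120, 100, 0, 0 → max 120
Bonds regrets: 50, 110, 0, 60 → max 110
Smallest max regret = 110 → Bonds.

Bonds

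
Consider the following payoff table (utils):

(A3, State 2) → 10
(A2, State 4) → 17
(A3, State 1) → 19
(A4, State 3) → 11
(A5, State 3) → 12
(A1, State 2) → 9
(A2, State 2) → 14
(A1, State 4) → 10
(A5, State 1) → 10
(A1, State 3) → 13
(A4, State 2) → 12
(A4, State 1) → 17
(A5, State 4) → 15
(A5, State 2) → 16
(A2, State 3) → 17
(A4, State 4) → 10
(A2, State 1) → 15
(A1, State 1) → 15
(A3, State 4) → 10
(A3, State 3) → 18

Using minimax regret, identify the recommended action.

Column bests: State 1=19, State 2=16, State 3=18, State 4=17.
A1 regrets: 4, 7, 5, 7 → max 7
A2 regrets: 4, 2, 1, 0 → max 4
A3 regrets: 0, 6, 0, 7 → max 7
A4 regrets: 2, 4, 7, 7 → max 7
A5 regrets: 9, 0, 6, 2 → max 9
Smallest max regret = 4 → A2.

A2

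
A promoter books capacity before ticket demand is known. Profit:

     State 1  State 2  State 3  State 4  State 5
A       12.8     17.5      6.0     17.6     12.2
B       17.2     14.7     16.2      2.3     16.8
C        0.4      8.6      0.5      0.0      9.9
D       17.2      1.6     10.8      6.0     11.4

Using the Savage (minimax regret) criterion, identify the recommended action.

A

Column bests: State 1=17.2, State 2=17.5, State 3=16.2, State 4=17.6, State 5=16.8.
A regrets: 4.4, 0.0, 10.2, 0.0, 4.6 → max 10.2
B regrets: 0.0, 2.8, 0.0, 15.3, 0.0 → max 15.3
C regrets: 16.8, 8.9, 15.7, 17.6, 6.9 → max 17.6
D regrets: 0.0, 15.9, 5.4, 11.6, 5.4 → max 15.9
Smallest max regret = 10.2 → A.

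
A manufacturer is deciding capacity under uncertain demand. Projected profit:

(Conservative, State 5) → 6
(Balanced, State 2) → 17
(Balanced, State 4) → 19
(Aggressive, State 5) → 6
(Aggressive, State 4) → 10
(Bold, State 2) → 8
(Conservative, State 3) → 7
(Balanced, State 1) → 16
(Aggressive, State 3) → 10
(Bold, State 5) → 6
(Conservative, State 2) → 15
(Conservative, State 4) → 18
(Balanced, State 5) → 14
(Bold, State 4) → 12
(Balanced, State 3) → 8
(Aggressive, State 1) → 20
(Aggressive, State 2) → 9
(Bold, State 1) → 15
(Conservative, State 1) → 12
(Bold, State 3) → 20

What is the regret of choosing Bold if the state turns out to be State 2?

9

Best payoff under State 2 is 17.
Regret = 17 − 8 = 9.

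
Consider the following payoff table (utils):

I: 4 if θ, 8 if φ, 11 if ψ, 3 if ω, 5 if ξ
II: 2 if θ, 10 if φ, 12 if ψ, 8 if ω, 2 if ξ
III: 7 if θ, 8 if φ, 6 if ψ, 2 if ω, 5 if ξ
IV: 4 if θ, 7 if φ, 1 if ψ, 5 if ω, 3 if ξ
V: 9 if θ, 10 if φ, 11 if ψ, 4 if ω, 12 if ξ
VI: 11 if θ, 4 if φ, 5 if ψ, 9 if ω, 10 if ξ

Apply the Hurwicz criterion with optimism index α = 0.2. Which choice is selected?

I: 0.2·11 + 0.8·3 = 4.6
II: 0.2·12 + 0.8·2 = 4
III: 0.2·8 + 0.8·2 = 3.2
IV: 0.2·7 + 0.8·1 = 2.2
V: 0.2·12 + 0.8·4 = 5.6
VI: 0.2·11 + 0.8·4 = 5.4
Highest Hurwicz score = 5.6 → V.

V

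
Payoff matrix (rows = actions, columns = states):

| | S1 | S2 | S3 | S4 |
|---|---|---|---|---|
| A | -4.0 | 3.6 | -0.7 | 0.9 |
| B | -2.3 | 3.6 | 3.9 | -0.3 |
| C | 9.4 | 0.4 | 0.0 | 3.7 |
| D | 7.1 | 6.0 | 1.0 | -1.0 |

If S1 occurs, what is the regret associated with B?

11.7

Best payoff under S1 is 9.4.
Regret = 9.4 − (-2.3) = 11.7.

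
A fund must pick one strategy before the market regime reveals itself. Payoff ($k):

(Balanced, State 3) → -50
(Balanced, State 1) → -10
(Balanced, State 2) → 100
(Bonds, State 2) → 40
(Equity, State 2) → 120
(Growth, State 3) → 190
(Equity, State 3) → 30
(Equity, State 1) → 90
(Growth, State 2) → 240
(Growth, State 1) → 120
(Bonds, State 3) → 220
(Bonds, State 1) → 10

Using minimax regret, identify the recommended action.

Growth

Column bests: State 1=120, State 2=240, State 3=220.
Growth regrets: 0, 0, 30 → max 30
Balanced regrets: 130, 140, 270 → max 270
Equity regrets: 30, 120, 190 → max 190
Bonds regrets: 110, 200, 0 → max 200
Smallest max regret = 30 → Growth.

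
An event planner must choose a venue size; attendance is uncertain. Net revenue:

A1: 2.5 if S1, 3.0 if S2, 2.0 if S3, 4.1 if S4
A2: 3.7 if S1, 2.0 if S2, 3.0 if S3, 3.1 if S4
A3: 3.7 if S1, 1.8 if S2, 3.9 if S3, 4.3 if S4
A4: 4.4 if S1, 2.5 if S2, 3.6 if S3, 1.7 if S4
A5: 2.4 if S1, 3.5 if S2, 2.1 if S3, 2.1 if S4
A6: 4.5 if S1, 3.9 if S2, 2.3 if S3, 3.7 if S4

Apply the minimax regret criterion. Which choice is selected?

Column bests: S1=4.5, S2=3.9, S3=3.9, S4=4.3.
A1 regrets: 2.0, 0.9, 1.9, 0.2 → max 2.0
A2 regrets: 0.8, 1.9, 0.9, 1.2 → max 1.9
A3 regrets: 0.8, 2.1, 0.0, 0.0 → max 2.1
A4 regrets: 0.1, 1.4, 0.3, 2.6 → max 2.6
A5 regrets: 2.1, 0.4, 1.8, 2.2 → max 2.2
A6 regrets: 0.0, 0.0, 1.6, 0.6 → max 1.6
Smallest max regret = 1.6 → A6.

A6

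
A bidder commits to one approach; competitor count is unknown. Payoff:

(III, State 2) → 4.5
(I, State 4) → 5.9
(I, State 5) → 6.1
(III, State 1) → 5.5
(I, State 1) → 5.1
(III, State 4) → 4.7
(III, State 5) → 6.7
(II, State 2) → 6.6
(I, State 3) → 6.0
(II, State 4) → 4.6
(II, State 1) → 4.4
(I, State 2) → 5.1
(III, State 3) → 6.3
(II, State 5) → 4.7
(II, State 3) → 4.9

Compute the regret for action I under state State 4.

0.0

Best payoff under State 4 is 5.9.
Regret = 5.9 − 5.9 = 0.0.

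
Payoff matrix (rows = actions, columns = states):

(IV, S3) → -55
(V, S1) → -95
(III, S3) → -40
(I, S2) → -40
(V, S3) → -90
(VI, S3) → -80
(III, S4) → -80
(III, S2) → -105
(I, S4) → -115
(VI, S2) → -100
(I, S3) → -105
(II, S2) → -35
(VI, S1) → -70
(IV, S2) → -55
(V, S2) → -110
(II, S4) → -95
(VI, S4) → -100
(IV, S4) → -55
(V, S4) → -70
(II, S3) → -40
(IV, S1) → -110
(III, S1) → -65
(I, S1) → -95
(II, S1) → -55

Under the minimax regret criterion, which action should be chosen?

Column bests: S1=-55, S2=-35, S3=-40, S4=-55.
I regrets: 40, 5, 65, 60 → max 65
II regrets: 0, 0, 0, 40 → max 40
III regrets: 10, 70, 0, 25 → max 70
IV regrets: 55, 20, 15, 0 → max 55
V regrets: 40, 75, 50, 15 → max 75
VI regrets: 15, 65, 40, 45 → max 65
Smallest max regret = 40 → II.

II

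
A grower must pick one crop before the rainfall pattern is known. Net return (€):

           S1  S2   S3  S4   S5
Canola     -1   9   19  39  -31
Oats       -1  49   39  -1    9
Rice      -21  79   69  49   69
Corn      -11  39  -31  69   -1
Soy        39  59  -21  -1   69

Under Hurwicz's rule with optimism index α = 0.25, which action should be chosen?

Oats

Canola: 0.25·39 + 0.75·(-31) = -13.5
Oats: 0.25·49 + 0.75·(-1) = 11.5
Rice: 0.25·79 + 0.75·(-21) = 4
Corn: 0.25·69 + 0.75·(-31) = -6
Soy: 0.25·69 + 0.75·(-21) = 1.5
Highest Hurwicz score = 11.5 → Oats.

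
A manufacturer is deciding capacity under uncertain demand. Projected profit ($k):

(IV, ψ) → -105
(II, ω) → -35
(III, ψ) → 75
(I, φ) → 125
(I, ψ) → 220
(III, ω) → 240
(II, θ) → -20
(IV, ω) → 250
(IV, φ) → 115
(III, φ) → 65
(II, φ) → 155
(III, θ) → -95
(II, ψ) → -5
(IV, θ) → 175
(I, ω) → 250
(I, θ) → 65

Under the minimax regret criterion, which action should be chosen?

I

Column bests: θ=175, φ=155, ψ=220, ω=250.
I regrets: 110, 30, 0, 0 → max 110
II regrets: 195, 0, 225, 285 → max 285
III regrets: 270, 90, 145, 10 → max 270
IV regrets: 0, 40, 325, 0 → max 325
Smallest max regret = 110 → I.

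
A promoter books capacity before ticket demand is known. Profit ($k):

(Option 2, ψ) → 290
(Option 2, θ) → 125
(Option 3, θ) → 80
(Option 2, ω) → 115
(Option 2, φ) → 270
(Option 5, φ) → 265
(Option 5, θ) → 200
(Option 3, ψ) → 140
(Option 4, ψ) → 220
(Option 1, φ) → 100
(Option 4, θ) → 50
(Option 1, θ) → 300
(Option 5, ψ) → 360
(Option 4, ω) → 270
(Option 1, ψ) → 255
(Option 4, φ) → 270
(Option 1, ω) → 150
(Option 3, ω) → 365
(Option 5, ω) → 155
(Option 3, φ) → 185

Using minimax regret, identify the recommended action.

Option 5

Column bests: θ=300, φ=270, ψ=360, ω=365.
Option 1 regrets: 0, 170, 105, 215 → max 215
Option 2 regrets: 175, 0, 70, 250 → max 250
Option 3 regrets: 220, 85, 220, 0 → max 220
Option 4 regrets: 250, 0, 140, 95 → max 250
Option 5 regrets: 100, 5, 0, 210 → max 210
Smallest max regret = 210 → Option 5.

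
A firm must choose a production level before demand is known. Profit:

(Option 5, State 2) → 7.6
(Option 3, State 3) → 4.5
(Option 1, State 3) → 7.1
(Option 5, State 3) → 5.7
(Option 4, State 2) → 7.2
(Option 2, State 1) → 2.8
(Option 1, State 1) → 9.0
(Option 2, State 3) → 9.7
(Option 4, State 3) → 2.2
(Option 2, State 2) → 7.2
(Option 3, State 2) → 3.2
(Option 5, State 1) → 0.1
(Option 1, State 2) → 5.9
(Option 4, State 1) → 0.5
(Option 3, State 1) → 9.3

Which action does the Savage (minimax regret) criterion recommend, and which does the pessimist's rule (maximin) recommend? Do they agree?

minimax regret → Option 1; maximin → Option 1 (agree)

Column bests: State 1=9.3, State 2=7.6, State 3=9.7.
Option 1 regrets: 0.3, 1.7, 2.6 → max 2.6
Option 2 regrets: 6.5, 0.4, 0.0 → max 6.5
Option 3 regrets: 0.0, 4.4, 5.2 → max 5.2
Option 4 regrets: 8.8, 0.4, 7.5 → max 8.8
Option 5 regrets: 9.2, 0.0, 4.0 → max 9.2
Smallest max regret = 2.6 → Option 1.
Row minima: Option 1=5.9, Option 2=2.8, Option 3=3.2, Option 4=0.5, Option 5=0.1
Best worst-case = 5.9 → Option 1.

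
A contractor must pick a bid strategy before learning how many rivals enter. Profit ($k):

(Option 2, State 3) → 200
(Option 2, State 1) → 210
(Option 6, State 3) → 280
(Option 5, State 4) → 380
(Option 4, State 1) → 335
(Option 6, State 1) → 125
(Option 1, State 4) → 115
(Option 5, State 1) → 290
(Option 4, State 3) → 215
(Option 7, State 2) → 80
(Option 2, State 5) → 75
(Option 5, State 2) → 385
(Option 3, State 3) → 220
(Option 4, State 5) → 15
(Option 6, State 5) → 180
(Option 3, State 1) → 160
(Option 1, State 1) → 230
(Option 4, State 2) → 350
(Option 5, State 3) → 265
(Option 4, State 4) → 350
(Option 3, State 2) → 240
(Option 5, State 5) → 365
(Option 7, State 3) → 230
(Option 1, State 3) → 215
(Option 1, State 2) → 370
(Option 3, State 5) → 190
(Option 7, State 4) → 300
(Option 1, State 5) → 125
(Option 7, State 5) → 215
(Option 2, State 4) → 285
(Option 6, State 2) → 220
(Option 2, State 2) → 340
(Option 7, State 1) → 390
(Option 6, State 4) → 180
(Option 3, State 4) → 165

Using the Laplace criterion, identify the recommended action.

Row averages: Option 1=211, Option 2=222, Option 3=195, Option 4=253, Option 5=337, Option 6=197, Option 7=243
Highest average = 337 → Option 5.

Option 5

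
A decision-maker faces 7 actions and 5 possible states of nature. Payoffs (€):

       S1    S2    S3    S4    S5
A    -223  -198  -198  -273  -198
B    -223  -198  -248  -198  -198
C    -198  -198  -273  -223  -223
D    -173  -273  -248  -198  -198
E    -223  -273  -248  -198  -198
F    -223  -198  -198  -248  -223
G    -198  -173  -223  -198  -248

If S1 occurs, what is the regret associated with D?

Best payoff under S1 is -173.
Regret = -173 − (-173) = 0.

0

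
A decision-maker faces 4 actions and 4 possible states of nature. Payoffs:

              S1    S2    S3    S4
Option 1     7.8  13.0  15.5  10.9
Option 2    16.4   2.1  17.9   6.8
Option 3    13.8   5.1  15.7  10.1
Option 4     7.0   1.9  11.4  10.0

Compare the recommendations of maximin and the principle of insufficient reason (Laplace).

maximin → Option 1; laplace → Option 1 (agree)

Row minima: Option 1=7.8, Option 2=2.1, Option 3=5.1, Option 4=1.9
Best worst-case = 7.8 → Option 1.
Row averages: Option 1=11.8, Option 2=10.8, Option 3=11.175, Option 4=7.575
Highest average = 11.8 → Option 1.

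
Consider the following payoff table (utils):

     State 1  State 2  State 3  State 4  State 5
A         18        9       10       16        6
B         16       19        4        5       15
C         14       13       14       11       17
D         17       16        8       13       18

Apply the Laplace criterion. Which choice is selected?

Row averages: A=11.8, B=11.8, C=13.8, D=14.4
Highest average = 14.4 → D.

D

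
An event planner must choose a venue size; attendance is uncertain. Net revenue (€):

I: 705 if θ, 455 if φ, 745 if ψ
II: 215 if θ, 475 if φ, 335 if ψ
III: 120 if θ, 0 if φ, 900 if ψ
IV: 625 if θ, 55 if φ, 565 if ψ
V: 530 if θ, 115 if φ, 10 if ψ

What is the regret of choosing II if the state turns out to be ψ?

565

Best payoff under ψ is 900.
Regret = 900 − 335 = 565.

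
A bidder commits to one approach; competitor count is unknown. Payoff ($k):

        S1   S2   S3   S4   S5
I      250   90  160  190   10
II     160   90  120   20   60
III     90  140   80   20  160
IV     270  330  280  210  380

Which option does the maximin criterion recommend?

Row minima: I=10, II=20, III=20, IV=210
Best worst-case = 210 → IV.

IV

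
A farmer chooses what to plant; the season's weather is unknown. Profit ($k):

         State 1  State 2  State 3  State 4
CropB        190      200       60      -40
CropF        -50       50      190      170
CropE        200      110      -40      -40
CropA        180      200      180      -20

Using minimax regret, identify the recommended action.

Column bests: State 1=200, State 2=200, State 3=190, State 4=170.
CropB regrets: 10, 0, 130, 210 → max 210
CropF regrets: 250, 150, 0, 0 → max 250
CropE regrets: 0, 90, 230, 210 → max 230
CropA regrets: 20, 0, 10, 190 → max 190
Smallest max regret = 190 → CropA.

CropA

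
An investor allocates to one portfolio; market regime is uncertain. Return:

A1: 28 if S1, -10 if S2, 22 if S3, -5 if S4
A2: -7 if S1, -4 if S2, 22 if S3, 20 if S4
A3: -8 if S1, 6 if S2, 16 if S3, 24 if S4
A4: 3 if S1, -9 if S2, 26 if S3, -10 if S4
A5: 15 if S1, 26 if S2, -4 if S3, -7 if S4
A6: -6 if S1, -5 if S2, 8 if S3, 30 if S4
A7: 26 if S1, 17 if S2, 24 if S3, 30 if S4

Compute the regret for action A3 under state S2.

Best payoff under S2 is 26.
Regret = 26 − 6 = 20.

20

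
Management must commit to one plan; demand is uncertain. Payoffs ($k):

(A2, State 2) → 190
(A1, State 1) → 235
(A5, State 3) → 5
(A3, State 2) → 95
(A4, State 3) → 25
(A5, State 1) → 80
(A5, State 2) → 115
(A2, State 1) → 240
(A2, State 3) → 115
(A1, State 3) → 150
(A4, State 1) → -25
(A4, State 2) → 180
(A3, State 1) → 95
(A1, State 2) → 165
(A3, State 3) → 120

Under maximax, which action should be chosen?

A2

Row maxima: A1=235, A2=240, A3=120, A4=180, A5=115
Best best-case = 240 → A2.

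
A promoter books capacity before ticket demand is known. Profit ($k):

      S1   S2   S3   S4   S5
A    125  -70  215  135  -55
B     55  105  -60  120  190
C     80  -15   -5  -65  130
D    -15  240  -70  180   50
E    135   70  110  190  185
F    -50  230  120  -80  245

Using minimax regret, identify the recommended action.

Column bests: S1=135, S2=240, S3=215, S4=190, S5=245.
A regrets: 10, 310, 0, 55, 300 → max 310
B regrets: 80, 135, 275, 70, 55 → max 275
C regrets: 55, 255, 220, 255, 115 → max 255
D regrets: 150, 0, 285, 10, 195 → max 285
E regrets: 0, 170, 105, 0, 60 → max 170
F regrets: 185, 10, 95, 270, 0 → max 270
Smallest max regret = 170 → E.

E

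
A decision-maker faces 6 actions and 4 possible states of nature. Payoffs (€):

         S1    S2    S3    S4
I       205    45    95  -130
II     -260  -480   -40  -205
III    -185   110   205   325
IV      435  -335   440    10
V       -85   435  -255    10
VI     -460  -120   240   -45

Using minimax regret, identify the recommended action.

I

Column bests: S1=435, S2=435, S3=440, S4=325.
I regrets: 230, 390, 345, 455 → max 455
II regrets: 695, 915, 480, 530 → max 915
III regrets: 620, 325, 235, 0 → max 620
IV regrets: 0, 770, 0, 315 → max 770
V regrets: 520, 0, 695, 315 → max 695
VI regrets: 895, 555, 200, 370 → max 895
Smallest max regret = 455 → I.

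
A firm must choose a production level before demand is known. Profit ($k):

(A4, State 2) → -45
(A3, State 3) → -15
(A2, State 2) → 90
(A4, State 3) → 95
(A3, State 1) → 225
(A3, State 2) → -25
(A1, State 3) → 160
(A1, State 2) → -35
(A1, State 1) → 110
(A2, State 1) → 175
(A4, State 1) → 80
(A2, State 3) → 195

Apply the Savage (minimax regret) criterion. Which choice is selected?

A2

Column bests: State 1=225, State 2=90, State 3=195.
A1 regrets: 115, 125, 35 → max 125
A2 regrets: 50, 0, 0 → max 50
A3 regrets: 0, 115, 210 → max 210
A4 regrets: 145, 135, 100 → max 145
Smallest max regret = 50 → A2.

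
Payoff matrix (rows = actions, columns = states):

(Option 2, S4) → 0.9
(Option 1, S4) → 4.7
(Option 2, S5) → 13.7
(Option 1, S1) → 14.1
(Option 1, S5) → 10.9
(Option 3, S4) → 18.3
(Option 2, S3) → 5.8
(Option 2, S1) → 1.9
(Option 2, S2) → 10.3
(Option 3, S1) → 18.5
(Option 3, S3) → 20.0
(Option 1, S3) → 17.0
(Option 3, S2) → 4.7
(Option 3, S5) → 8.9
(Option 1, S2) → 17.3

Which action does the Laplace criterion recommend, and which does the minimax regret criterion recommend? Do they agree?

laplace → Option 3; minimax regret → Option 3 (agree)

Row averages: Option 1=12.8, Option 2=6.52, Option 3=14.08
Highest average = 14.08 → Option 3.
Column bests: S1=18.5, S2=17.3, S3=20.0, S4=18.3, S5=13.7.
Option 1 regrets: 4.4, 0.0, 3.0, 13.6, 2.8 → max 13.6
Option 2 regrets: 16.6, 7.0, 14.2, 17.4, 0.0 → max 17.4
Option 3 regrets: 0.0, 12.6, 0.0, 0.0, 4.8 → max 12.6
Smallest max regret = 12.6 → Option 3.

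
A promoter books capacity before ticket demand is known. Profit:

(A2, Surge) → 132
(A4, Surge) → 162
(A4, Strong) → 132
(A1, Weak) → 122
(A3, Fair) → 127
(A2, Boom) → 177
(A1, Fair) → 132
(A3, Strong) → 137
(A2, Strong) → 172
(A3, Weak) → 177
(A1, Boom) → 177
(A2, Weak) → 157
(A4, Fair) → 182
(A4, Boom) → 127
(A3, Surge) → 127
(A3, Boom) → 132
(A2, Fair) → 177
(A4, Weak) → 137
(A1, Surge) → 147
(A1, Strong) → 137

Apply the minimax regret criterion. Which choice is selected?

Column bests: Weak=177, Fair=182, Strong=172, Boom=177, Surge=162.
A1 regrets: 55, 50, 35, 0, 15 → max 55
A2 regrets: 20, 5, 0, 0, 30 → max 30
A3 regrets: 0, 55, 35, 45, 35 → max 55
A4 regrets: 40, 0, 40, 50, 0 → max 50
Smallest max regret = 30 → A2.

A2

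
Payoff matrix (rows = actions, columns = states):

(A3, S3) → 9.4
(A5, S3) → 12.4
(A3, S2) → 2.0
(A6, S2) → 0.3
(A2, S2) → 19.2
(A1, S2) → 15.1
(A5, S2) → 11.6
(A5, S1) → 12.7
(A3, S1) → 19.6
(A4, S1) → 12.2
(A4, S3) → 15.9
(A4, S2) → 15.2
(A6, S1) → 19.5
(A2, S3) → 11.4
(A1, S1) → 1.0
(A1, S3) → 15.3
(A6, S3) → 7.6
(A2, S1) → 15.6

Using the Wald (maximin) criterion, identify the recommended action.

A4

Row minima: A1=1.0, A2=11.4, A3=2.0, A4=12.2, A5=11.6, A6=0.3
Best worst-case = 12.2 → A4.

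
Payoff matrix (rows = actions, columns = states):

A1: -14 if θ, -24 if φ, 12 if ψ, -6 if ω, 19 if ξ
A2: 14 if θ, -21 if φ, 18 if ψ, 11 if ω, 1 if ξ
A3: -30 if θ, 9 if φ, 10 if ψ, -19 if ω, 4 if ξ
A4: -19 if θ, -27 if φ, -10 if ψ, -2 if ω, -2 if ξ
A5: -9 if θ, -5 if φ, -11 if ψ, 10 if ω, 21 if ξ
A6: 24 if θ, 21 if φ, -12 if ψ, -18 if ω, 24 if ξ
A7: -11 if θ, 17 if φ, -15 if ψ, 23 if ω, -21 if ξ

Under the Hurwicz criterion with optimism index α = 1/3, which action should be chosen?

A1: 1/3·19 + 2/3·(-24) = -29/3
A2: 1/3·18 + 2/3·(-21) = -8
A3: 1/3·10 + 2/3·(-30) = -50/3
A4: 1/3·(-2) + 2/3·(-27) = -56/3
A5: 1/3·21 + 2/3·(-11) = -1/3
A6: 1/3·24 + 2/3·(-18) = -4
A7: 1/3·23 + 2/3·(-21) = -19/3
Highest Hurwicz score = -1/3 → A5.

A5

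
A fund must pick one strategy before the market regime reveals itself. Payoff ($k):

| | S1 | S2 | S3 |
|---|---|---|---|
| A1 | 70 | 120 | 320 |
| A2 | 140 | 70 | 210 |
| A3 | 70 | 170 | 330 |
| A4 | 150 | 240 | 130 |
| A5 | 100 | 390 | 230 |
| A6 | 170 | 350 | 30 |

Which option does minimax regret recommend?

Column bests: S1=170, S2=390, S3=330.
A1 regrets: 100, 270, 10 → max 270
A2 regrets: 30, 320, 120 → max 320
A3 regrets: 100, 220, 0 → max 220
A4 regrets: 20, 150, 200 → max 200
A5 regrets: 70, 0, 100 → max 100
A6 regrets: 0, 40, 300 → max 300
Smallest max regret = 100 → A5.

A5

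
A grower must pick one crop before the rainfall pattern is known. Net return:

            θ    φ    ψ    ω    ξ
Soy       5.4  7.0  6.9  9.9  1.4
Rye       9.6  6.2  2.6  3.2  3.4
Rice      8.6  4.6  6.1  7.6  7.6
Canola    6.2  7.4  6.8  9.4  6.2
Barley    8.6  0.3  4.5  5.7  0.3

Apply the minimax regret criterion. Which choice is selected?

Rice

Column bests: θ=9.6, φ=7.4, ψ=6.9, ω=9.9, ξ=7.6.
Soy regrets: 4.2, 0.4, 0.0, 0.0, 6.2 → max 6.2
Rye regrets: 0.0, 1.2, 4.3, 6.7, 4.2 → max 6.7
Rice regrets: 1.0, 2.8, 0.8, 2.3, 0.0 → max 2.8
Canola regrets: 3.4, 0.0, 0.1, 0.5, 1.4 → max 3.4
Barley regrets: 1.0, 7.1, 2.4, 4.2, 7.3 → max 7.3
Smallest max regret = 2.8 → Rice.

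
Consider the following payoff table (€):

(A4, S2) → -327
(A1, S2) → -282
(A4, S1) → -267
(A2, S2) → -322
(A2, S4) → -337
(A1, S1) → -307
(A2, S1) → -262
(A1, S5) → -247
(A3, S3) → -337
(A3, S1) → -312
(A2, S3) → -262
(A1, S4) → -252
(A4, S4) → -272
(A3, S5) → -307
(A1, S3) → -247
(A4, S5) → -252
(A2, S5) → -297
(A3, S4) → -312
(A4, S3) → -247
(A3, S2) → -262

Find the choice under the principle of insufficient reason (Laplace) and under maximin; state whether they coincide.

laplace → A1; maximin → A1 (agree)

Row averages: A1=-267, A2=-296, A3=-306, A4=-273
Highest average = -267 → A1.
Row minima: A1=-307, A2=-337, A3=-337, A4=-327
Best worst-case = -307 → A1.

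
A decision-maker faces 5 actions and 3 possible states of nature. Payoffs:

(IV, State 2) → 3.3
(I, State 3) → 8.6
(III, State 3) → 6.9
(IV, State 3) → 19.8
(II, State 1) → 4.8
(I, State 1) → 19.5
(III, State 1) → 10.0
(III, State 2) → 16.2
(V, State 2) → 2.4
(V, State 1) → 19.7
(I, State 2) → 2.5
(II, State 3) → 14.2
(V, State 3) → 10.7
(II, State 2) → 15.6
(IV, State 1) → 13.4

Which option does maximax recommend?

Row maxima: I=19.5, II=15.6, III=16.2, IV=19.8, V=19.7
Best best-case = 19.8 → IV.

IV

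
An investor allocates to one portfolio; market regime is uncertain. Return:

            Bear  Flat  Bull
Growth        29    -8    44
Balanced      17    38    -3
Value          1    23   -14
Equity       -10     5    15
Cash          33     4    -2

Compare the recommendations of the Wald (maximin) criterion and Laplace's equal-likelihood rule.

maximin → Cash; laplace → Growth (disagree)

Row minima: Growth=-8, Balanced=-3, Value=-14, Equity=-10, Cash=-2
Best worst-case = -2 → Cash.
Row averages: Growth=65/3, Balanced=52/3, Value=10/3, Equity=10/3, Cash=35/3
Highest average = 65/3 → Growth.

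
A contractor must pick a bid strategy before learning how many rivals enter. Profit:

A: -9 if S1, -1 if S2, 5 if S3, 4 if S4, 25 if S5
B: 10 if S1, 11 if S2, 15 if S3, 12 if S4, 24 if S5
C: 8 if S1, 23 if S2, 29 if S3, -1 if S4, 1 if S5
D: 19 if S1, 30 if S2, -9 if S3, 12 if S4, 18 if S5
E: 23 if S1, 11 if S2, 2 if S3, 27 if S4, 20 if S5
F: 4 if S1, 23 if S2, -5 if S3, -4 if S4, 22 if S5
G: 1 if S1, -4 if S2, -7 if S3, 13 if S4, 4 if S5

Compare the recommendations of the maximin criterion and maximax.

maximin → B; maximax → D (disagree)

Row minima: A=-9, B=10, C=-1, D=-9, E=2, F=-5, G=-7
Best worst-case = 10 → B.
Row maxima: A=25, B=24, C=29, D=30, E=27, F=23, G=13
Best best-case = 30 → D.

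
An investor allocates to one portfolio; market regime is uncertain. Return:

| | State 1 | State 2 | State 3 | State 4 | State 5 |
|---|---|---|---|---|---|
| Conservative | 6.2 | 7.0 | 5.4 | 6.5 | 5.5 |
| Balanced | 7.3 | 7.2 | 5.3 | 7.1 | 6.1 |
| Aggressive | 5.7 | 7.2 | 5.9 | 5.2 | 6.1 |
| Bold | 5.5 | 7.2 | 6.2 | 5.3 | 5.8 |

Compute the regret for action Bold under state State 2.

Best payoff under State 2 is 7.2.
Regret = 7.2 − 7.2 = 0.0.

0.0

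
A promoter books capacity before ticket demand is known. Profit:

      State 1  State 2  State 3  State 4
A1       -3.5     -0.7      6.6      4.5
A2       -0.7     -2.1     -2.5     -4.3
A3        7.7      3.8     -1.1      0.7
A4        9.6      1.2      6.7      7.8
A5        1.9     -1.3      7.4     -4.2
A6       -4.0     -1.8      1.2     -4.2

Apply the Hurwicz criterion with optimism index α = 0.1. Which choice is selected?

A1: 0.1·6.6 + 0.9·(-3.5) = -2.49
A2: 0.1·(-0.7) + 0.9·(-4.3) = -3.94
A3: 0.1·7.7 + 0.9·(-1.1) = -0.22
A4: 0.1·9.6 + 0.9·1.2 = 2.04
A5: 0.1·7.4 + 0.9·(-4.2) = -3.04
A6: 0.1·1.2 + 0.9·(-4.2) = -3.66
Highest Hurwicz score = 2.04 → A4.

A4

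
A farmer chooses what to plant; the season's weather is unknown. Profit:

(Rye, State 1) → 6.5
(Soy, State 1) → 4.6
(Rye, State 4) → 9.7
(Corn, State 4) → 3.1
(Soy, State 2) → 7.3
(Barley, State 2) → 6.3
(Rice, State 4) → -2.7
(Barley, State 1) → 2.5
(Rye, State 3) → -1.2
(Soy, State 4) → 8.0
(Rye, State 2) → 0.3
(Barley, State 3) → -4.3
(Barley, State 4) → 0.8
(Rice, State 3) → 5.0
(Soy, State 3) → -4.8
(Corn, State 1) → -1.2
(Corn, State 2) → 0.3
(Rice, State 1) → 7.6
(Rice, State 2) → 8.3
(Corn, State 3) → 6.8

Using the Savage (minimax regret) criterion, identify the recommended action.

Column bests: State 1=7.6, State 2=8.3, State 3=6.8, State 4=9.7.
Soy regrets: 3.0, 1.0, 11.6, 1.7 → max 11.6
Rice regrets: 0.0, 0.0, 1.8, 12.4 → max 12.4
Corn regrets: 8.8, 8.0, 0.0, 6.6 → max 8.8
Rye regrets: 1.1, 8.0, 8.0, 0.0 → max 8.0
Barley regrets: 5.1, 2.0, 11.1, 8.9 → max 11.1
Smallest max regret = 8.0 → Rye.

Rye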